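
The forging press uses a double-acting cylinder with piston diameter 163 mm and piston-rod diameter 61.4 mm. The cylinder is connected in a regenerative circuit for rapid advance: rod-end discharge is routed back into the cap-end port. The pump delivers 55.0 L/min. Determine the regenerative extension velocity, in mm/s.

In regeneration the rod-end outflow joins the pump flow into the cap end, so the net volume the pump must supply per unit advance equals the rod cross-section area.
Rod cross-section A_rod = π/4 × (61.4 mm)² = 2961 mm^2
v = Q_pump / A_rod

v ≈ 310 mm/s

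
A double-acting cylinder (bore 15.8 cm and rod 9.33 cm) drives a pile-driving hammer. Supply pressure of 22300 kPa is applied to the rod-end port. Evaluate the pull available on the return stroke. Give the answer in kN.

F ≈ 285 kN

Rod-side annular area A_ann = π/4 × (15.8² − 9.33²) = 127.7 cm^2
On retraction the pressure acts on the annular area (bore minus rod).
F = P × A_ann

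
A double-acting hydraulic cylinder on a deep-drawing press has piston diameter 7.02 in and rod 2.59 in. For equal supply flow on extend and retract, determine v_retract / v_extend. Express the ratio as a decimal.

v_ret/v_ext ≈ 1.16

Cap-side area A_cap = π/4 × (7.02 in)² = 38.70 in^2
Rod-side annular area A_ann = π/4 × (7.02² − 2.59²) = 33.44 in^2
For equal Q, v ∝ 1/A, so v_ret/v_ext = A_cap/A_ann.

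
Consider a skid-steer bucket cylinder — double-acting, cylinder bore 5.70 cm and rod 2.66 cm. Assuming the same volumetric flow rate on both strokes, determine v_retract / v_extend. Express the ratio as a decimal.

Cap-side area A_cap = π/4 × (5.70 cm)² = 25.52 cm^2
Rod-side annular area A_ann = π/4 × (5.70² − 2.66²) = 19.96 cm^2
For equal Q, v ∝ 1/A, so v_ret/v_ext = A_cap/A_ann.

v_ret/v_ext ≈ 1.28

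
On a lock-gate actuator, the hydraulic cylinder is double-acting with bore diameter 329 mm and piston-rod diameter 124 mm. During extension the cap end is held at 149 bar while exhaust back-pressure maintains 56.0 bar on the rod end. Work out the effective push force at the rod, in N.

Cap-side area A_cap = π/4 × (329 mm)² = 85010 mm^2
Rod-side annular area A_ann = π/4 × (329² − 124²) = 72940 mm^2
Net thrust = P_cap·A_cap − P_rod·A_ann = 1.267e6 N − 4.084e5 N

F ≈ 8.58e5 N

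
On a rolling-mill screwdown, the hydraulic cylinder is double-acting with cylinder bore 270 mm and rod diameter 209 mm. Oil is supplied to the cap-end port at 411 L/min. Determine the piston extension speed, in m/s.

Cap-side area A_cap = π/4 × (270 mm)² = 57260 mm^2
v = Q / A

v ≈ 0.120 m/s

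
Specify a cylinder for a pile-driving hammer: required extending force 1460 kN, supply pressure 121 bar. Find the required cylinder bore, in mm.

D ≈ 392 mm

Extension force acts on the full piston face: F = P × (π/4)D².
D = √(4F / (πP)) = √(4 × 1460 kN / (π × 121 bar))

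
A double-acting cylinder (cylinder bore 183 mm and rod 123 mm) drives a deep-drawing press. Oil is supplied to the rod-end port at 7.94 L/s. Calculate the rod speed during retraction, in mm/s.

Rod-side annular area A_ann = π/4 × (183² − 123²) = 14420 mm^2
Flow into the rod-end port fills the annular volume.
v = Q / A

v ≈ 551 mm/s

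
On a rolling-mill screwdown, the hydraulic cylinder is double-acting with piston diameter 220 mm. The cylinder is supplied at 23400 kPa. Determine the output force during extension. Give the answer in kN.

F ≈ 890 kN

Cap-side area A_cap = π/4 × (220 mm)² = 38010 mm^2
F = P × A_cap = 23400 kPa × A_cap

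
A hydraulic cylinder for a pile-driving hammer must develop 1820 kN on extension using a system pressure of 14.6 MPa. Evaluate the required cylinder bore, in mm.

D ≈ 398 mm

Extension force acts on the full piston face: F = P × (π/4)D².
D = √(4F / (πP)) = √(4 × 1820 kN / (π × 14.6 MPa))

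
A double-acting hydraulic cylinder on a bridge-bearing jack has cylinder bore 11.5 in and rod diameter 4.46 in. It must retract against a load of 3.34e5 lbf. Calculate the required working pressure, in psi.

P ≈ 3780 psi

Rod-side annular area A_ann = π/4 × (11.5² − 4.46²) = 88.25 in^2
Retraction: pressure acts on the annular area.
P = F / A = 3.34e5 lbf / A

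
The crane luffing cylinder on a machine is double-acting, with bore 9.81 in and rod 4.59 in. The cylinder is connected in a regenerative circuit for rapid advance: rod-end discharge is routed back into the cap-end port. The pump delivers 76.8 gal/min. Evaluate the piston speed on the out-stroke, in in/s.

In regeneration the rod-end outflow joins the pump flow into the cap end, so the net volume the pump must supply per unit advance equals the rod cross-section area.
Rod cross-section A_rod = π/4 × (4.59 in)² = 16.55 in^2
v = Q_pump / A_rod

v ≈ 17.9 in/s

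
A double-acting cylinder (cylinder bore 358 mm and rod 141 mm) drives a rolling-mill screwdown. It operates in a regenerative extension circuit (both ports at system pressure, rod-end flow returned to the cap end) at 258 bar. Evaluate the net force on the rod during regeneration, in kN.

With equal pressure on both faces, forces on the annular region cancel; the net push is pressure × rod cross-section.
Rod cross-section A_rod = π/4 × (141 mm)² = 15610 mm^2
F = P × A_rod

F ≈ 403 kN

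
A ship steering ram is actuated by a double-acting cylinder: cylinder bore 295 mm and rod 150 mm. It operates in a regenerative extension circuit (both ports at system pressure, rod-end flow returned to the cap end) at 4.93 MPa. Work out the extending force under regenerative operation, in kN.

F ≈ 87.1 kN

With equal pressure on both faces, forces on the annular region cancel; the net push is pressure × rod cross-section.
Rod cross-section A_rod = π/4 × (150 mm)² = 17670 mm^2
F = P × A_rod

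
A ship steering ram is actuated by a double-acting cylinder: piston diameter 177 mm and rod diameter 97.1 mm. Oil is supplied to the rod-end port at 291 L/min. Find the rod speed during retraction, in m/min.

v ≈ 16.9 m/min

Rod-side annular area A_ann = π/4 × (177² − 97.1²) = 17200 mm^2
Flow into the rod-end port fills the annular volume.
v = Q / A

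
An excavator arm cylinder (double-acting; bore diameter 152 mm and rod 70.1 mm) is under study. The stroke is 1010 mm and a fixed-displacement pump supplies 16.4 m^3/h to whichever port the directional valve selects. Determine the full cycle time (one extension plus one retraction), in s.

Cap-side area A_cap = π/4 × (152 mm)² = 18150 mm^2
Rod-side annular area A_ann = π/4 × (152² − 70.1²) = 14290 mm^2
t_ext = A_cap·L/Q = 4.023 s
t_ret = A_ann·L/Q = 3.167 s
t_cycle = t_ext + t_ret

t ≈ 7.19 s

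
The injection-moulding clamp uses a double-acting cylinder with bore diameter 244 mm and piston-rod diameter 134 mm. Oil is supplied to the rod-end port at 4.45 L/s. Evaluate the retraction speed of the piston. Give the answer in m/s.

Rod-side annular area A_ann = π/4 × (244² − 134²) = 32660 mm^2
Flow into the rod-end port fills the annular volume.
v = Q / A

v ≈ 0.136 m/s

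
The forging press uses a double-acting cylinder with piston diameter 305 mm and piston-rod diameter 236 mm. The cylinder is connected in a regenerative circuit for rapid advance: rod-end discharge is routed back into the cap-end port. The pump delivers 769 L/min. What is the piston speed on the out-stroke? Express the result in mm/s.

v ≈ 293 mm/s

In regeneration the rod-end outflow joins the pump flow into the cap end, so the net volume the pump must supply per unit advance equals the rod cross-section area.
Rod cross-section A_rod = π/4 × (236 mm)² = 43740 mm^2
v = Q_pump / A_rod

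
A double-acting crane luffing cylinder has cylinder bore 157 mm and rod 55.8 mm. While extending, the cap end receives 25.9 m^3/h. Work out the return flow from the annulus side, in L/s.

Cap-side area A_cap = π/4 × (157 mm)² = 19360 mm^2
Rod-side annular area A_ann = π/4 × (157² − 55.8²) = 16910 mm^2
Piston speed v = Q_in/A_cap; rod-end outflow Q_out = v × A_ann = Q_in × A_ann/A_cap.

Q_out ≈ 6.29 L/s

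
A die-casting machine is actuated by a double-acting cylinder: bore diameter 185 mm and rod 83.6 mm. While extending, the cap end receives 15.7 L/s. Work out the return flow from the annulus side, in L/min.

Cap-side area A_cap = π/4 × (185 mm)² = 26880 mm^2
Rod-side annular area A_ann = π/4 × (185² − 83.6²) = 21390 mm^2
Piston speed v = Q_in/A_cap; rod-end outflow Q_out = v × A_ann = Q_in × A_ann/A_cap.

Q_out ≈ 750 L/min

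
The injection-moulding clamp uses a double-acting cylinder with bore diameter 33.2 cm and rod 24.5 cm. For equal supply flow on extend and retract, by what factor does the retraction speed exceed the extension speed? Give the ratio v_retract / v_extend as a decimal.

Cap-side area A_cap = π/4 × (33.2 cm)² = 865.7 cm^2
Rod-side annular area A_ann = π/4 × (33.2² − 24.5²) = 394.3 cm^2
For equal Q, v ∝ 1/A, so v_ret/v_ext = A_cap/A_ann.

v_ret/v_ext ≈ 2.20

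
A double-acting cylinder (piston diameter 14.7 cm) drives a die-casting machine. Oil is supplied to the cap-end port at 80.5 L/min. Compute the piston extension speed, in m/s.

v ≈ 0.0791 m/s

Cap-side area A_cap = π/4 × (14.7 cm)² = 169.7 cm^2
v = Q / A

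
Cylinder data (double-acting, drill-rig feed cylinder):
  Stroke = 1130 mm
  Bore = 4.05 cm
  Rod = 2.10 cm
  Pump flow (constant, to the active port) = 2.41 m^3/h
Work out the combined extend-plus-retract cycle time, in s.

t ≈ 3.76 s

Cap-side area A_cap = π/4 × (4.05 cm)² = 12.88 cm^2
Rod-side annular area A_ann = π/4 × (4.05² − 2.10²) = 9.419 cm^2
t_ext = A_cap·L/Q = 2.175 s
t_ret = A_ann·L/Q = 1.590 s
t_cycle = t_ext + t_ret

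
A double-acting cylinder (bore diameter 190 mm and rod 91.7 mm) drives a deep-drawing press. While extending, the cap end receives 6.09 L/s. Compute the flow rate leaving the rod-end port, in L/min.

Cap-side area A_cap = π/4 × (190 mm)² = 28350 mm^2
Rod-side annular area A_ann = π/4 × (190² − 91.7²) = 21750 mm^2
Piston speed v = Q_in/A_cap; rod-end outflow Q_out = v × A_ann = Q_in × A_ann/A_cap.

Q_out ≈ 280 L/min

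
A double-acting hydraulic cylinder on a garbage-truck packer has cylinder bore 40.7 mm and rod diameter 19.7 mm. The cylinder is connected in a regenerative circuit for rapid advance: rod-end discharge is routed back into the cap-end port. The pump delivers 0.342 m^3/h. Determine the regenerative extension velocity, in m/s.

In regeneration the rod-end outflow joins the pump flow into the cap end, so the net volume the pump must supply per unit advance equals the rod cross-section area.
Rod cross-section A_rod = π/4 × (19.7 mm)² = 304.8 mm^2
v = Q_pump / A_rod

v ≈ 0.312 m/s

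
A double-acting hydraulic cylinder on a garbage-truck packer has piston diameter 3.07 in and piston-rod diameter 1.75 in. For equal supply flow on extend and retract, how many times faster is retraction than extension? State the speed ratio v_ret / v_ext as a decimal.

v_ret/v_ext ≈ 1.48

Cap-side area A_cap = π/4 × (3.07 in)² = 7.402 in^2
Rod-side annular area A_ann = π/4 × (3.07² − 1.75²) = 4.997 in^2
For equal Q, v ∝ 1/A, so v_ret/v_ext = A_cap/A_ann.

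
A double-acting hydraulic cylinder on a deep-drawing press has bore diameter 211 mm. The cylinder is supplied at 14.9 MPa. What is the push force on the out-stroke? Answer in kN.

Cap-side area A_cap = π/4 × (211 mm)² = 34970 mm^2
F = P × A_cap = 14.9 MPa × A_cap

F ≈ 521 kN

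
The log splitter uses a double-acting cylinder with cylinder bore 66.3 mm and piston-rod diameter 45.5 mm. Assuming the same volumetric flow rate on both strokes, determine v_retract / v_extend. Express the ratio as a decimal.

Cap-side area A_cap = π/4 × (66.3 mm)² = 3452 mm^2
Rod-side annular area A_ann = π/4 × (66.3² − 45.5²) = 1826 mm^2
For equal Q, v ∝ 1/A, so v_ret/v_ext = A_cap/A_ann.

v_ret/v_ext ≈ 1.89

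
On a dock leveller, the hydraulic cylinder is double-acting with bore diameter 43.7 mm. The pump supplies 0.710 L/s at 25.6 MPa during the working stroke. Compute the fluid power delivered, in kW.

Hydraulic power = P × Q

W ≈ 18.2 kW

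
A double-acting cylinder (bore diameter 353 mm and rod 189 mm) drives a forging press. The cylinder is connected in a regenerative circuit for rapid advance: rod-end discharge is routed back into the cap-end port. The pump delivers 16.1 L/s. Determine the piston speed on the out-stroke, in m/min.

v ≈ 34.4 m/min

In regeneration the rod-end outflow joins the pump flow into the cap end, so the net volume the pump must supply per unit advance equals the rod cross-section area.
Rod cross-section A_rod = π/4 × (189 mm)² = 28060 mm^2
v = Q_pump / A_rod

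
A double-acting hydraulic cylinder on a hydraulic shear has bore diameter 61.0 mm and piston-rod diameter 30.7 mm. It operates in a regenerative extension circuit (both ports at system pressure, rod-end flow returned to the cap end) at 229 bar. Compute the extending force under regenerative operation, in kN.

With equal pressure on both faces, forces on the annular region cancel; the net push is pressure × rod cross-section.
Rod cross-section A_rod = π/4 × (30.7 mm)² = 740.2 mm^2
F = P × A_rod

F ≈ 17.0 kN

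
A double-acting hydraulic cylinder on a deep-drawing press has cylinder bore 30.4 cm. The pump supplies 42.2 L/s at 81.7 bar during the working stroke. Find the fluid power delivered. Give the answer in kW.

W ≈ 345 kW

Hydraulic power = P × Q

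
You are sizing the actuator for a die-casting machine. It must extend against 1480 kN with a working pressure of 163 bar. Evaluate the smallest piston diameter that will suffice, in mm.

Extension force acts on the full piston face: F = P × (π/4)D².
D = √(4F / (πP)) = √(4 × 1480 kN / (π × 163 bar))

D ≈ 340 mm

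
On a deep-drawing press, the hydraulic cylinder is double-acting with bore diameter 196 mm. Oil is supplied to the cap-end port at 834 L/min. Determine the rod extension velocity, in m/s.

Cap-side area A_cap = π/4 × (196 mm)² = 30170 mm^2
v = Q / A

v ≈ 0.461 m/s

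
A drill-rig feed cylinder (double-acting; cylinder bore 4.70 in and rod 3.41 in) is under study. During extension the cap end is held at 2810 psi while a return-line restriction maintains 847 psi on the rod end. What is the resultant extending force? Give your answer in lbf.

F ≈ 41800 lbf

Cap-side area A_cap = π/4 × (4.70 in)² = 17.35 in^2
Rod-side annular area A_ann = π/4 × (4.70² − 3.41²) = 8.217 in^2
Net thrust = P_cap·A_cap − P_rod·A_ann = 48750 lbf − 6960 lbf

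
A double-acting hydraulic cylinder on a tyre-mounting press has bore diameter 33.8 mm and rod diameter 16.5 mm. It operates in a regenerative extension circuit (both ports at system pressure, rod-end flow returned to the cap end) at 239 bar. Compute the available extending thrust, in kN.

F ≈ 5.11 kN

With equal pressure on both faces, forces on the annular region cancel; the net push is pressure × rod cross-section.
Rod cross-section A_rod = π/4 × (16.5 mm)² = 213.8 mm^2
F = P × A_rod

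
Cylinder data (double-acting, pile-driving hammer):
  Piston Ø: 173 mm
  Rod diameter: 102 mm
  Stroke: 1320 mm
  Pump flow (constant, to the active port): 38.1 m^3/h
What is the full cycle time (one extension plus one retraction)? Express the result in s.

t ≈ 4.84 s

Cap-side area A_cap = π/4 × (173 mm)² = 23510 mm^2
Rod-side annular area A_ann = π/4 × (173² − 102²) = 15330 mm^2
t_ext = A_cap·L/Q = 2.932 s
t_ret = A_ann·L/Q = 1.913 s
t_cycle = t_ext + t_ret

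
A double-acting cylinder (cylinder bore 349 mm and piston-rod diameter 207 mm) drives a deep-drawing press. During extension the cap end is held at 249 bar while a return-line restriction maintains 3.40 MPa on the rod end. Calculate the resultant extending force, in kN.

Cap-side area A_cap = π/4 × (349 mm)² = 95660 mm^2
Rod-side annular area A_ann = π/4 × (349² − 207²) = 62010 mm^2
Net thrust = P_cap·A_cap − P_rod·A_ann = 2382 kN − 210.8 kN

F ≈ 2170 kN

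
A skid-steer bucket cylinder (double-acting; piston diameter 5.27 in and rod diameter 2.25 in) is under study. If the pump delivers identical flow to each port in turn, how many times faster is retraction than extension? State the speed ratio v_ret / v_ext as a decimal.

Cap-side area A_cap = π/4 × (5.27 in)² = 21.81 in^2
Rod-side annular area A_ann = π/4 × (5.27² − 2.25²) = 17.84 in^2
For equal Q, v ∝ 1/A, so v_ret/v_ext = A_cap/A_ann.

v_ret/v_ext ≈ 1.22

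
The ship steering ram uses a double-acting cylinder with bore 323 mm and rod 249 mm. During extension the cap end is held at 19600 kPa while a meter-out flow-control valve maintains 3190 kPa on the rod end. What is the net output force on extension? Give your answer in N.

F ≈ 1.50e6 N

Cap-side area A_cap = π/4 × (323 mm)² = 81940 mm^2
Rod-side annular area A_ann = π/4 × (323² − 249²) = 33240 mm^2
Net thrust = P_cap·A_cap − P_rod·A_ann = 1.606e6 N − 1.060e5 N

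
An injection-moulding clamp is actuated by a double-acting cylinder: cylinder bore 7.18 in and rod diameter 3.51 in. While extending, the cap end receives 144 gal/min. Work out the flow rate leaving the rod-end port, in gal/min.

Cap-side area A_cap = π/4 × (7.18 in)² = 40.49 in^2
Rod-side annular area A_ann = π/4 × (7.18² − 3.51²) = 30.81 in^2
Piston speed v = Q_in/A_cap; rod-end outflow Q_out = v × A_ann = Q_in × A_ann/A_cap.

Q_out ≈ 110 gal/min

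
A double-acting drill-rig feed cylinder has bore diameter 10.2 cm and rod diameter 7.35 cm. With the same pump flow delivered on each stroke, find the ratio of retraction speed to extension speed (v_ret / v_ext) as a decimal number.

v_ret/v_ext ≈ 2.08

Cap-side area A_cap = π/4 × (10.2 cm)² = 81.71 cm^2
Rod-side annular area A_ann = π/4 × (10.2² − 7.35²) = 39.28 cm^2
For equal Q, v ∝ 1/A, so v_ret/v_ext = A_cap/A_ann.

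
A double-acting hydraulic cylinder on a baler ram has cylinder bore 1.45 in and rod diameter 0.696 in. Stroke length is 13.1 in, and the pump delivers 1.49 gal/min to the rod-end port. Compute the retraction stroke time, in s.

t ≈ 2.90 s

Rod-side annular area A_ann = π/4 × (1.45² − 0.696²) = 1.271 in^2
Swept volume V = A × L; t = V / Q = A·L / Q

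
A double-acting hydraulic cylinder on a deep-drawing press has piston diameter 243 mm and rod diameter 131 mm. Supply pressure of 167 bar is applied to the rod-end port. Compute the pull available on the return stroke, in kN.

F ≈ 549 kN

Rod-side annular area A_ann = π/4 × (243² − 131²) = 32900 mm^2
On retraction the pressure acts on the annular area (bore minus rod).
F = P × A_ann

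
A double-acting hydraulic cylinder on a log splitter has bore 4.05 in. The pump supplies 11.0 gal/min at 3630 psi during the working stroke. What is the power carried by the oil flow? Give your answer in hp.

W ≈ 23.3 hp

Hydraulic power = P × Q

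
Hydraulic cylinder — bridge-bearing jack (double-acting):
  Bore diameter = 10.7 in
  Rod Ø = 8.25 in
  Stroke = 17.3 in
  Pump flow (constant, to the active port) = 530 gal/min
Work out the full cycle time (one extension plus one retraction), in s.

Cap-side area A_cap = π/4 × (10.7 in)² = 89.92 in^2
Rod-side annular area A_ann = π/4 × (10.7² − 8.25²) = 36.46 in^2
t_ext = A_cap·L/Q = 0.7624 s
t_ret = A_ann·L/Q = 0.3092 s
t_cycle = t_ext + t_ret

t ≈ 1.07 s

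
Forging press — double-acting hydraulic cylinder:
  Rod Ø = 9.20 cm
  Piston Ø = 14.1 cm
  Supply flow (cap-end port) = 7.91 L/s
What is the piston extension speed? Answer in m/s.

v ≈ 0.507 m/s

Cap-side area A_cap = π/4 × (14.1 cm)² = 156.1 cm^2
v = Q / A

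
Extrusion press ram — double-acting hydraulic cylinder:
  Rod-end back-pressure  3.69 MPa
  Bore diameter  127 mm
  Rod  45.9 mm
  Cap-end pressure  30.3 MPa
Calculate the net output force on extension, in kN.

F ≈ 343 kN

Cap-side area A_cap = π/4 × (127 mm)² = 12670 mm^2
Rod-side annular area A_ann = π/4 × (127² − 45.9²) = 11010 mm^2
Net thrust = P_cap·A_cap − P_rod·A_ann = 383.8 kN − 40.64 kN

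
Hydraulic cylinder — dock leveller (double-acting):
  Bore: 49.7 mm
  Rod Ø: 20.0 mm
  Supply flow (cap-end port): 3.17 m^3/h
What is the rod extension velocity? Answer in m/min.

v ≈ 27.2 m/min

Cap-side area A_cap = π/4 × (49.7 mm)² = 1940 mm^2
v = Q / A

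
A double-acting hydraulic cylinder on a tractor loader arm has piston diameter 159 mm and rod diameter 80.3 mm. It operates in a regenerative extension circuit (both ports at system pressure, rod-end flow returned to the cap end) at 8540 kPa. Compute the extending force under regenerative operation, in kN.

With equal pressure on both faces, forces on the annular region cancel; the net push is pressure × rod cross-section.
Rod cross-section A_rod = π/4 × (80.3 mm)² = 5064 mm^2
F = P × A_rod

F ≈ 43.2 kN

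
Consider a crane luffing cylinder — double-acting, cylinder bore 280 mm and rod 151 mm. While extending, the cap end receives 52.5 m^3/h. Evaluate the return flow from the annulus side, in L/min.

Q_out ≈ 621 L/min

Cap-side area A_cap = π/4 × (280 mm)² = 61580 mm^2
Rod-side annular area A_ann = π/4 × (280² − 151²) = 43670 mm^2
Piston speed v = Q_in/A_cap; rod-end outflow Q_out = v × A_ann = Q_in × A_ann/A_cap.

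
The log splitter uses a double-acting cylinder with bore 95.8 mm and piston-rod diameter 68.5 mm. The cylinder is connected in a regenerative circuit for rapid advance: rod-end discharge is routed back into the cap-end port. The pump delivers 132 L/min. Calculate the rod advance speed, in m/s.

v ≈ 0.597 m/s

In regeneration the rod-end outflow joins the pump flow into the cap end, so the net volume the pump must supply per unit advance equals the rod cross-section area.
Rod cross-section A_rod = π/4 × (68.5 mm)² = 3685 mm^2
v = Q_pump / A_rod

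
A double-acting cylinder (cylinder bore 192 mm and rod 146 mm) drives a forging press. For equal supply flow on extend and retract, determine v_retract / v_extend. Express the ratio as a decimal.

Cap-side area A_cap = π/4 × (192 mm)² = 28950 mm^2
Rod-side annular area A_ann = π/4 × (192² − 146²) = 12210 mm^2
For equal Q, v ∝ 1/A, so v_ret/v_ext = A_cap/A_ann.

v_ret/v_ext ≈ 2.37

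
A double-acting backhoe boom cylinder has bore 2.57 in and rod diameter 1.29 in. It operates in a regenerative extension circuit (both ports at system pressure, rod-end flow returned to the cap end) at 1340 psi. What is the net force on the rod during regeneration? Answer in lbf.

With equal pressure on both faces, forces on the annular region cancel; the net push is pressure × rod cross-section.
Rod cross-section A_rod = π/4 × (1.29 in)² = 1.307 in^2
F = P × A_rod

F ≈ 1750 lbf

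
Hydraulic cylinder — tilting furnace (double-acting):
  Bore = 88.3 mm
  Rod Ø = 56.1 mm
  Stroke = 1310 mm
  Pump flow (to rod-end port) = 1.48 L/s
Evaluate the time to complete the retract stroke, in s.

t ≈ 3.23 s

Rod-side annular area A_ann = π/4 × (88.3² − 56.1²) = 3652 mm^2
Swept volume V = A × L; t = V / Q = A·L / Q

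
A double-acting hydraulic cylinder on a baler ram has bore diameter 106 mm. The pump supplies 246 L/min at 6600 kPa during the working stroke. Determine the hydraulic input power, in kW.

Hydraulic power = P × Q

W ≈ 27.1 kW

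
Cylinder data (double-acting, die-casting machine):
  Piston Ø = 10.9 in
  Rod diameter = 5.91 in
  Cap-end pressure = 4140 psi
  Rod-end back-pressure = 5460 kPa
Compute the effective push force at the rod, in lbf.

Cap-side area A_cap = π/4 × (10.9 in)² = 93.31 in^2
Rod-side annular area A_ann = π/4 × (10.9² − 5.91²) = 65.88 in^2
Net thrust = P_cap·A_cap − P_rod·A_ann = 3.863e5 lbf − 52170 lbf

F ≈ 3.34e5 lbf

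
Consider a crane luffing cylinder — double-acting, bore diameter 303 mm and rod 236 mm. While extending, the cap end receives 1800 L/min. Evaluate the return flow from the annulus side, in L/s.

Cap-side area A_cap = π/4 × (303 mm)² = 72110 mm^2
Rod-side annular area A_ann = π/4 × (303² − 236²) = 28360 mm^2
Piston speed v = Q_in/A_cap; rod-end outflow Q_out = v × A_ann = Q_in × A_ann/A_cap.

Q_out ≈ 11.8 L/s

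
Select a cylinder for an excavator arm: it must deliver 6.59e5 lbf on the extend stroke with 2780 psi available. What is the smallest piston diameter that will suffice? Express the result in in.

D ≈ 17.4 in

Extension force acts on the full piston face: F = P × (π/4)D².
D = √(4F / (πP)) = √(4 × 6.59e5 lbf / (π × 2780 psi))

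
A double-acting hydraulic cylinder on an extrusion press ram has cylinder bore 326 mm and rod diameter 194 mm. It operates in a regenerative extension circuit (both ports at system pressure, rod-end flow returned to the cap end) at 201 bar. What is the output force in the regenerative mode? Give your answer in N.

With equal pressure on both faces, forces on the annular region cancel; the net push is pressure × rod cross-section.
Rod cross-section A_rod = π/4 × (194 mm)² = 29560 mm^2
F = P × A_rod

F ≈ 5.94e5 N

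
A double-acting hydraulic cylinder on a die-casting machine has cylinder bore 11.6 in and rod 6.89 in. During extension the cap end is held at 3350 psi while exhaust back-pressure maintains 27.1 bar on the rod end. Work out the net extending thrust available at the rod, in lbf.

F ≈ 3.27e5 lbf

Cap-side area A_cap = π/4 × (11.6 in)² = 105.7 in^2
Rod-side annular area A_ann = π/4 × (11.6² − 6.89²) = 68.40 in^2
Net thrust = P_cap·A_cap − P_rod·A_ann = 3.540e5 lbf − 26880 lbf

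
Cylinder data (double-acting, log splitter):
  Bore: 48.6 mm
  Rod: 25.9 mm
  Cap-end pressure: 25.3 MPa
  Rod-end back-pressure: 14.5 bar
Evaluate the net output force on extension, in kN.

F ≈ 45.0 kN

Cap-side area A_cap = π/4 × (48.6 mm)² = 1855 mm^2
Rod-side annular area A_ann = π/4 × (48.6² − 25.9²) = 1328 mm^2
Net thrust = P_cap·A_cap − P_rod·A_ann = 46.93 kN − 1.926 kN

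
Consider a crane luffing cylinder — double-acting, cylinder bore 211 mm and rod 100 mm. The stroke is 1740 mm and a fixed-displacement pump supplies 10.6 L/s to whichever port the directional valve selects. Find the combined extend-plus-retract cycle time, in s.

Cap-side area A_cap = π/4 × (211 mm)² = 34970 mm^2
Rod-side annular area A_ann = π/4 × (211² − 100²) = 27110 mm^2
t_ext = A_cap·L/Q = 5.740 s
t_ret = A_ann·L/Q = 4.451 s
t_cycle = t_ext + t_ret

t ≈ 10.2 s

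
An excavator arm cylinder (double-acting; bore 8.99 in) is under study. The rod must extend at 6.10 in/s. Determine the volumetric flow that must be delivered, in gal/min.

Cap-side area A_cap = π/4 × (8.99 in)² = 63.48 in^2
Q = A × v

Q ≈ 101 gal/min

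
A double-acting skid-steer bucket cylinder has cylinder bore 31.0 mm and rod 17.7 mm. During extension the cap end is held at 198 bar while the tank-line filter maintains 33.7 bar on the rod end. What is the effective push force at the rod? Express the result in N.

Cap-side area A_cap = π/4 × (31.0 mm)² = 754.8 mm^2
Rod-side annular area A_ann = π/4 × (31.0² − 17.7²) = 508.7 mm^2
Net thrust = P_cap·A_cap − P_rod·A_ann = 14940 N − 1714 N

F ≈ 13200 N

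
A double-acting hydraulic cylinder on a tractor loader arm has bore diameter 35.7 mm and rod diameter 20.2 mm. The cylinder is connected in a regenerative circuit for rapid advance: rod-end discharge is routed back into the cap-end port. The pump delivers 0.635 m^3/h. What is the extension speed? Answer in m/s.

In regeneration the rod-end outflow joins the pump flow into the cap end, so the net volume the pump must supply per unit advance equals the rod cross-section area.
Rod cross-section A_rod = π/4 × (20.2 mm)² = 320.5 mm^2
v = Q_pump / A_rod

v ≈ 0.550 m/s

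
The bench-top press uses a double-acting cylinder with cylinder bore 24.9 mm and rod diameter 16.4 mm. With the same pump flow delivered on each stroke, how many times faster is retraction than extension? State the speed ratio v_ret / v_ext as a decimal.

Cap-side area A_cap = π/4 × (24.9 mm)² = 487.0 mm^2
Rod-side annular area A_ann = π/4 × (24.9² − 16.4²) = 275.7 mm^2
For equal Q, v ∝ 1/A, so v_ret/v_ext = A_cap/A_ann.

v_ret/v_ext ≈ 1.77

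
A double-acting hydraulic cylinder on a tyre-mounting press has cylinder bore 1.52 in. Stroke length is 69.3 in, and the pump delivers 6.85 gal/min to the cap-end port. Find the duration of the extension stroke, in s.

Cap-side area A_cap = π/4 × (1.52 in)² = 1.815 in^2
Swept volume V = A × L; t = V / Q = A·L / Q

t ≈ 4.77 s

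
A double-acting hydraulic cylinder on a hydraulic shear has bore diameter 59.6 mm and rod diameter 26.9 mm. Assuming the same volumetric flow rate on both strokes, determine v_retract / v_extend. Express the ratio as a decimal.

v_ret/v_ext ≈ 1.26

Cap-side area A_cap = π/4 × (59.6 mm)² = 2790 mm^2
Rod-side annular area A_ann = π/4 × (59.6² − 26.9²) = 2222 mm^2
For equal Q, v ∝ 1/A, so v_ret/v_ext = A_cap/A_ann.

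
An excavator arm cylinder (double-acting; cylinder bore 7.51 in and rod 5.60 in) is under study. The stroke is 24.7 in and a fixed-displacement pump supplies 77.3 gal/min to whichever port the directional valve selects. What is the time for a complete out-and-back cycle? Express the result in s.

Cap-side area A_cap = π/4 × (7.51 in)² = 44.30 in^2
Rod-side annular area A_ann = π/4 × (7.51² − 5.60²) = 19.67 in^2
t_ext = A_cap·L/Q = 3.676 s
t_ret = A_ann·L/Q = 1.632 s
t_cycle = t_ext + t_ret

t ≈ 5.31 s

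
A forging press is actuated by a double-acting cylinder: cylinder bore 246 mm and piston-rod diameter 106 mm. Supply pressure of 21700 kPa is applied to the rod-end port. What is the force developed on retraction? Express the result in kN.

Rod-side annular area A_ann = π/4 × (246² − 106²) = 38700 mm^2
On retraction the pressure acts on the annular area (bore minus rod).
F = P × A_ann

F ≈ 840 kN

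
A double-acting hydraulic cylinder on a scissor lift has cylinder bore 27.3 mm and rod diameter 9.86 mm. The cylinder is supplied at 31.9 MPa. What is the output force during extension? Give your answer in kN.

F ≈ 18.7 kN

Cap-side area A_cap = π/4 × (27.3 mm)² = 585.3 mm^2
F = P × A_cap = 31.9 MPa × A_cap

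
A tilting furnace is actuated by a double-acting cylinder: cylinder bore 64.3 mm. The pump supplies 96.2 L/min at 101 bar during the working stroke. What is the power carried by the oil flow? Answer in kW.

Hydraulic power = P × Q

W ≈ 16.2 kW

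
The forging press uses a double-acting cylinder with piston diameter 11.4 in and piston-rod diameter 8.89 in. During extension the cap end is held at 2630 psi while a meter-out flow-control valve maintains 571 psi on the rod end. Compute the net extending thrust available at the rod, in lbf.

Cap-side area A_cap = π/4 × (11.4 in)² = 102.1 in^2
Rod-side annular area A_ann = π/4 × (11.4² − 8.89²) = 40.00 in^2
Net thrust = P_cap·A_cap − P_rod·A_ann = 2.684e5 lbf − 22840 lbf

F ≈ 2.46e5 lbf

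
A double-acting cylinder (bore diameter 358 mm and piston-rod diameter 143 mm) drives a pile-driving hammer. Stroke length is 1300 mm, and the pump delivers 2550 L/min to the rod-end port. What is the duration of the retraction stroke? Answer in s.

t ≈ 2.59 s

Rod-side annular area A_ann = π/4 × (358² − 143²) = 84600 mm^2
Swept volume V = A × L; t = V / Q = A·L / Q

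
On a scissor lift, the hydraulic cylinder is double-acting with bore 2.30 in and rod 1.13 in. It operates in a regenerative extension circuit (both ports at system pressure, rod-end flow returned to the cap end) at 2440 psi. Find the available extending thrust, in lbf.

With equal pressure on both faces, forces on the annular region cancel; the net push is pressure × rod cross-section.
Rod cross-section A_rod = π/4 × (1.13 in)² = 1.003 in^2
F = P × A_rod

F ≈ 2450 lbf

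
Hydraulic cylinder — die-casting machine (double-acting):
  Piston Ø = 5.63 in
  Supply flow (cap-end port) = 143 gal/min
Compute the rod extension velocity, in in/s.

v ≈ 22.1 in/s

Cap-side area A_cap = π/4 × (5.63 in)² = 24.89 in^2
v = Q / A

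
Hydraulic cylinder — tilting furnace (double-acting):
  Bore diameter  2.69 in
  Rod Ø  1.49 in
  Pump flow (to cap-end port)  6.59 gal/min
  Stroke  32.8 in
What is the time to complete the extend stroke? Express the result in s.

Cap-side area A_cap = π/4 × (2.69 in)² = 5.683 in^2
Swept volume V = A × L; t = V / Q = A·L / Q

t ≈ 7.35 s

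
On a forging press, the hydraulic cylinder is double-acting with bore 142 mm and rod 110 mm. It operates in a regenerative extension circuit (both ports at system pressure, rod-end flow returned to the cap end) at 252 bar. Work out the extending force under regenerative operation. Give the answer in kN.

F ≈ 239 kN

With equal pressure on both faces, forces on the annular region cancel; the net push is pressure × rod cross-section.
Rod cross-section A_rod = π/4 × (110 mm)² = 9503 mm^2
F = P × A_rod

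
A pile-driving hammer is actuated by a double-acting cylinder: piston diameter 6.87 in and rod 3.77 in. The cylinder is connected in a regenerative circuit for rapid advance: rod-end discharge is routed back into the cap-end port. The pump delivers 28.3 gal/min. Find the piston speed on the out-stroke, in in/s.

v ≈ 9.76 in/s

In regeneration the rod-end outflow joins the pump flow into the cap end, so the net volume the pump must supply per unit advance equals the rod cross-section area.
Rod cross-section A_rod = π/4 × (3.77 in)² = 11.16 in^2
v = Q_pump / A_rod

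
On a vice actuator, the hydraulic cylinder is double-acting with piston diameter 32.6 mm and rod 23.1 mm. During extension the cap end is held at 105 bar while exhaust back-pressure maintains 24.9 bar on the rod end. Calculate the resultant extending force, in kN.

F ≈ 7.73 kN

Cap-side area A_cap = π/4 × (32.6 mm)² = 834.7 mm^2
Rod-side annular area A_ann = π/4 × (32.6² − 23.1²) = 415.6 mm^2
Net thrust = P_cap·A_cap − P_rod·A_ann = 8.764 kN − 1.035 kN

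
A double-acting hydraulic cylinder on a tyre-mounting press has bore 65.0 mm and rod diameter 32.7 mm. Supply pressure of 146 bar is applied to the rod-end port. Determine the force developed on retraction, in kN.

Rod-side annular area A_ann = π/4 × (65.0² − 32.7²) = 2478 mm^2
On retraction the pressure acts on the annular area (bore minus rod).
F = P × A_ann

F ≈ 36.2 kN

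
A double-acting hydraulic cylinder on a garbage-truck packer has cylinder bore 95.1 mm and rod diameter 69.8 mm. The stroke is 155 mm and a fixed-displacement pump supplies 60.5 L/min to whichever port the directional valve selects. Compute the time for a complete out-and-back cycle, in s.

Cap-side area A_cap = π/4 × (95.1 mm)² = 7103 mm^2
Rod-side annular area A_ann = π/4 × (95.1² − 69.8²) = 3277 mm^2
t_ext = A_cap·L/Q = 1.092 s
t_ret = A_ann·L/Q = 0.5037 s
t_cycle = t_ext + t_ret

t ≈ 1.60 s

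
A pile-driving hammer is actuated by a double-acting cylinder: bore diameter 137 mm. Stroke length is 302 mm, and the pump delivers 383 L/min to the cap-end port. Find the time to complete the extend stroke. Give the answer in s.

t ≈ 0.697 s

Cap-side area A_cap = π/4 × (137 mm)² = 14740 mm^2
Swept volume V = A × L; t = V / Q = A·L / Q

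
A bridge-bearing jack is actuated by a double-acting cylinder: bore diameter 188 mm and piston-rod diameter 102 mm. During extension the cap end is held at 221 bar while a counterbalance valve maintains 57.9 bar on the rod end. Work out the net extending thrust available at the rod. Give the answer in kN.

F ≈ 500 kN

Cap-side area A_cap = π/4 × (188 mm)² = 27760 mm^2
Rod-side annular area A_ann = π/4 × (188² − 102²) = 19590 mm^2
Net thrust = P_cap·A_cap − P_rod·A_ann = 613.5 kN − 113.4 kN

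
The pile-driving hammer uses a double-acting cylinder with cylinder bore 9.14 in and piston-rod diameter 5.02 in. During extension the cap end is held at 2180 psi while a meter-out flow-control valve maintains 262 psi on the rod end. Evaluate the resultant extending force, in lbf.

F ≈ 1.31e5 lbf

Cap-side area A_cap = π/4 × (9.14 in)² = 65.61 in^2
Rod-side annular area A_ann = π/4 × (9.14² − 5.02²) = 45.82 in^2
Net thrust = P_cap·A_cap − P_rod·A_ann = 1.430e5 lbf − 12000 lbf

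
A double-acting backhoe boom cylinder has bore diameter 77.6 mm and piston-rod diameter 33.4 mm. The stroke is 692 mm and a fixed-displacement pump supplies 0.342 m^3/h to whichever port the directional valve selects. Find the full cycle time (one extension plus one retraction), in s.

t ≈ 62.5 s

Cap-side area A_cap = π/4 × (77.6 mm)² = 4729 mm^2
Rod-side annular area A_ann = π/4 × (77.6² − 33.4²) = 3853 mm^2
t_ext = A_cap·L/Q = 34.45 s
t_ret = A_ann·L/Q = 28.07 s
t_cycle = t_ext + t_ret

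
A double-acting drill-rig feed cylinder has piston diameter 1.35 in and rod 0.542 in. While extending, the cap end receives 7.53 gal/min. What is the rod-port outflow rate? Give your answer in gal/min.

Q_out ≈ 6.32 gal/min

Cap-side area A_cap = π/4 × (1.35 in)² = 1.431 in^2
Rod-side annular area A_ann = π/4 × (1.35² − 0.542²) = 1.201 in^2
Piston speed v = Q_in/A_cap; rod-end outflow Q_out = v × A_ann = Q_in × A_ann/A_cap.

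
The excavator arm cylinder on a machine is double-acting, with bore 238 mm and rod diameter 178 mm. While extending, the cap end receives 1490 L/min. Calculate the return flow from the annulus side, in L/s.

Cap-side area A_cap = π/4 × (238 mm)² = 44490 mm^2
Rod-side annular area A_ann = π/4 × (238² − 178²) = 19600 mm^2
Piston speed v = Q_in/A_cap; rod-end outflow Q_out = v × A_ann = Q_in × A_ann/A_cap.

Q_out ≈ 10.9 L/s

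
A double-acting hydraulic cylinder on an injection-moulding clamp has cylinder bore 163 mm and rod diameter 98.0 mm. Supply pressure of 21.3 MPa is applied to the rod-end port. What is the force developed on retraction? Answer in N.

Rod-side annular area A_ann = π/4 × (163² − 98.0²) = 13320 mm^2
On retraction the pressure acts on the annular area (bore minus rod).
F = P × A_ann

F ≈ 2.84e5 N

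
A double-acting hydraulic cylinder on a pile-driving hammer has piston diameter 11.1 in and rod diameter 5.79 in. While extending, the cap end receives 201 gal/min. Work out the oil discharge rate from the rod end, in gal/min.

Q_out ≈ 146 gal/min

Cap-side area A_cap = π/4 × (11.1 in)² = 96.77 in^2
Rod-side annular area A_ann = π/4 × (11.1² − 5.79²) = 70.44 in^2
Piston speed v = Q_in/A_cap; rod-end outflow Q_out = v × A_ann = Q_in × A_ann/A_cap.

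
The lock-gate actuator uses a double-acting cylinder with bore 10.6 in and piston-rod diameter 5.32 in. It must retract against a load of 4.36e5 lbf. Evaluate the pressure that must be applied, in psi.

Rod-side annular area A_ann = π/4 × (10.6² − 5.32²) = 66.02 in^2
Retraction: pressure acts on the annular area.
P = F / A = 4.36e5 lbf / A

P ≈ 6600 psi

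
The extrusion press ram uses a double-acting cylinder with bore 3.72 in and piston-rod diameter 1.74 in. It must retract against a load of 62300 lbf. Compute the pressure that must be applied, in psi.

P ≈ 7340 psi

Rod-side annular area A_ann = π/4 × (3.72² − 1.74²) = 8.491 in^2
Retraction: pressure acts on the annular area.
P = F / A = 62300 lbf / A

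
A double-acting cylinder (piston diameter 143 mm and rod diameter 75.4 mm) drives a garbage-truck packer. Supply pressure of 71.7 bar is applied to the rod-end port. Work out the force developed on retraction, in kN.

Rod-side annular area A_ann = π/4 × (143² − 75.4²) = 11600 mm^2
On retraction the pressure acts on the annular area (bore minus rod).
F = P × A_ann

F ≈ 83.1 kN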